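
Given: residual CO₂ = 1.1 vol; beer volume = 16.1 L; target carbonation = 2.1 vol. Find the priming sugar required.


sugar = (target − residual)·4.0·V
sugar = (2.1 − 1.1)·4.0·16.1

64.4000 g


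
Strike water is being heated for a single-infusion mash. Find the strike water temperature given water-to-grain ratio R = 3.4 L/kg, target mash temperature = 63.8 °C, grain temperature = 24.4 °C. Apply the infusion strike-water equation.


T_strike = (0.41/R)·(T_mash − T_grain) + T_mash
T_strike = (0.41/3.4)·(63.8 − 24.4) + 63.8

68.5512 °C


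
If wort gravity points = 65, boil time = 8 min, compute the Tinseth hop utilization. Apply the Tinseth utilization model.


U = 1.65·0.000125^(GP/1000) · (1 − e^(−0.04·t))/4.15
bigness = 1.65·0.000125^(65/1000) = 0.9200
boil_factor = (1 − e^(−0.04·8))/4.15 = 0.0660
U = 0.9200 · 0.0660

0.0607


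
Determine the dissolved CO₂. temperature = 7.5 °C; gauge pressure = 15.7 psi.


vols = (P + 14.695)·(0.01821 + 0.09011·e^(−0.04·T))
vols = (15.7 + 14.695)·(0.01821 + 0.09011·e^(−0.04·7.5))

2.5825 volumes


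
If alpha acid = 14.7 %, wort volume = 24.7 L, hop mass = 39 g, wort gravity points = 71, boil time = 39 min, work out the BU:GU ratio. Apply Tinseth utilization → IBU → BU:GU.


U = 1.65·0.000125^(GP/1000)·(1−e^(−0.04t))/4.15;  IBU = (α/100)·m·U·1000/V;  BU:GU = IBU/GP
U = 1.65·0.000125^(71/1000)·(1−e^(−0.04·39))/4.15 = 0.1659
IBU = (14.7/100)·39·0.1659·1000/24.7 = 38.5082
BU:GU = 38.5082/71

0.5424


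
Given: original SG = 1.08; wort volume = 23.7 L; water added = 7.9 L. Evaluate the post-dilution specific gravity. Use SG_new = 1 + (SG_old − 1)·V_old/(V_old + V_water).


pts = (1.08 − 1)·1000·23.7/(23.7 + 7.9) = 60.0000
SG_new = 1 + 60.0000/1000

1.0600


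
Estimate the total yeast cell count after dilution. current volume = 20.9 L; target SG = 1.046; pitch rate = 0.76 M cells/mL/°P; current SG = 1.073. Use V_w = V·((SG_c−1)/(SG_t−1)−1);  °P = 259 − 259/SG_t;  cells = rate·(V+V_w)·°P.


V_w = 20.9·((1.073−1)/(1.046−1)−1) = 12.2674
V_final = 20.9 + 12.2674 = 33.1674
°P = 259 − 259/1.046 = 11.3901
cells = 0.76·33.1674·11.3901

287.1117 billion cells


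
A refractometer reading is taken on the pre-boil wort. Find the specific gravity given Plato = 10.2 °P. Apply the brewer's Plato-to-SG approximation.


SG = 259/(259 − P)
SG = 259/(259 − 10.2)

1.0410


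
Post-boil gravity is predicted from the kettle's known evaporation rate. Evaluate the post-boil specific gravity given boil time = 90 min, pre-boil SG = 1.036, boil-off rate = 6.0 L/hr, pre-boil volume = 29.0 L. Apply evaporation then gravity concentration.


V_post = V_pre − rate·(t/60);  SG_post = 1 + (SG_pre−1)·V_pre/V_post
V_post = 29.0 − 6.0·(90/60) = 20.0000
SG_post = 1 + (1.036 − 1)·29.0/20.0000

1.0522


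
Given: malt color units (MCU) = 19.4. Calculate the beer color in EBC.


SRM = 1.4922·MCU^0.6859;  EBC = SRM·1.97
SRM = 1.4922·19.4^0.6859 = 11.4059
EBC = 11.4059·1.97

22.4697 EBC


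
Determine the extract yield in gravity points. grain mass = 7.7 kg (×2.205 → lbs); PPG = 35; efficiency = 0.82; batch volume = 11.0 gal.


points = lbs × PPG × eff / vol
lbs = 7.7 × 2.205 = 16.9785
points = 16.9785 × 35 × 0.82 / 11.0

44.2985 points


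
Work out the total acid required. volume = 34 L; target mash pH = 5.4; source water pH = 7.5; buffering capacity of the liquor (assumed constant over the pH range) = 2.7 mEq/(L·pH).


acid = buffering capacity · (pH_source − pH_target) · V
acid = 2.7 · (7.5 − 5.4) · 34

192.7800 mEq


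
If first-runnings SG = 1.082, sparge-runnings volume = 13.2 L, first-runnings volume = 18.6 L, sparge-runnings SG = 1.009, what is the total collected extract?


total = Σ (SG_i − 1)·1000·V_i
first = (1.082 − 1)·1000·18.6 = 1525.2000
sparge = (1.009 − 1)·1000·13.2 = 118.8000
total = 1525.2000 + 118.8000

1644.0000 gravity·L


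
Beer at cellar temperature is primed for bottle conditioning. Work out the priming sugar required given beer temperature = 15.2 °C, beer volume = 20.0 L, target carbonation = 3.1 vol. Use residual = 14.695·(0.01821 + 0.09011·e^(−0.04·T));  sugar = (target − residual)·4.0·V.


residual = 14.695·(0.01821 + 0.09011·e^(−0.04·15.2)) = 0.9885
sugar = (3.1 − 0.9885)·4.0·20.0

168.9181 g


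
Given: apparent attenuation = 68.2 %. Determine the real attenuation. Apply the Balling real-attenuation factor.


RA = AA · 0.8192
RA = 68.2 · 0.8192

55.8694 %


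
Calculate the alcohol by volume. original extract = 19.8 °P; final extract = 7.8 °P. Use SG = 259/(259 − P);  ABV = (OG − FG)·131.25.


OG = 259/(259 − 19.8) = 1.0828
FG = 259/(259 − 7.8) = 1.0311
ABV = (1.0828 − 1.0311)·131.25

6.7889 % ABV


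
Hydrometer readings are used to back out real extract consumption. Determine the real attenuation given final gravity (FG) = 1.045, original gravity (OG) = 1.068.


AA = (OG−FG)/(OG−1)·100;  RA = AA·0.8192
AA = (1.068 − 1.045)/(1.068 − 1)·100 = 33.8235
RA = 33.8235·0.8192

27.7082 %


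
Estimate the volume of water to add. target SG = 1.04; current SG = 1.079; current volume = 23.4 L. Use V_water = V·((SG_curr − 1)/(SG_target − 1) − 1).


V_water = 23.4·((1.079 − 1)/(1.04 − 1) − 1)

22.8150 L


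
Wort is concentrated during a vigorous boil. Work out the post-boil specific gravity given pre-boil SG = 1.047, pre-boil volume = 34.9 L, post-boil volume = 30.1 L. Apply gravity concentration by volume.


SG_post = 1 + (SG_pre − 1)·V_pre/V_post
pts_pre = (1.047 − 1)·1000 = 47.0000
pts_post = 47.0000·34.9/30.1 = 54.4950
SG_post = 1 + 54.4950/1000

1.0545


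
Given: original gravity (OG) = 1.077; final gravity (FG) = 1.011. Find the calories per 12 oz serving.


ABW = (OG−FG)·131.25·0.79/FG;  °P = 259 − 259/SG (for OG→OE and FG→AE);  RE = 0.1808·OE + 0.8192·AE;  Cal = (6.9·ABW + 4·(RE−0.1))·FG·3.55
ABW = (1.077 − 1.011)·131.25·0.79/1.011 = 6.7689
OE = 259 − 259/1.077 = 18.5172 °P
AE = 259 − 259/1.011 = 2.8180 °P
RE = 0.1808·18.5172 + 0.8192·2.8180 = 5.6564 °P
Cal = (6.9·6.7689 + 4·(5.6564−0.1))·1.011·3.55

247.3974 kcal


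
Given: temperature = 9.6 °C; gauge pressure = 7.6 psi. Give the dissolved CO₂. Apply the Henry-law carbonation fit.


vols = (P + 14.695)·(0.01821 + 0.09011·e^(−0.04·T))
vols = (7.6 + 14.695)·(0.01821 + 0.09011·e^(−0.04·9.6))

1.7744 volumes


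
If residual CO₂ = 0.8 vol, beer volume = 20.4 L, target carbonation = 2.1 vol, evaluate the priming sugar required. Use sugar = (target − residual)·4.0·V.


sugar = (2.1 − 0.8)·4.0·20.4

106.0800 g


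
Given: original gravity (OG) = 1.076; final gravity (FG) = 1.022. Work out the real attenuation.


AA = (OG−FG)/(OG−1)·100;  RA = AA·0.8192
AA = (1.076 − 1.022)/(1.076 − 1)·100 = 71.0526
RA = 71.0526·0.8192

58.2063 %


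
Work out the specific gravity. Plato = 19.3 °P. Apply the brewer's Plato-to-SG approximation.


SG = 259/(259 − P)
SG = 259/(259 − 19.3)

1.0805


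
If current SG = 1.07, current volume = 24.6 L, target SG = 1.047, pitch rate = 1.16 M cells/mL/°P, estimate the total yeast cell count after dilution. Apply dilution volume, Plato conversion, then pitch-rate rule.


V_w = V·((SG_c−1)/(SG_t−1)−1);  °P = 259 − 259/SG_t;  cells = rate·(V+V_w)·°P
V_w = 24.6·((1.07−1)/(1.047−1)−1) = 12.0383
V_final = 24.6 + 12.0383 = 36.6383
°P = 259 − 259/1.047 = 11.6266
cells = 1.16·36.6383·11.6266

494.1334 billion cells


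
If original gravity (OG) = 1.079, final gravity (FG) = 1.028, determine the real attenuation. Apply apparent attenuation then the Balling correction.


AA = (OG−FG)/(OG−1)·100;  RA = AA·0.8192
AA = (1.079 − 1.028)/(1.079 − 1)·100 = 64.5570
RA = 64.5570·0.8192

52.8851 %


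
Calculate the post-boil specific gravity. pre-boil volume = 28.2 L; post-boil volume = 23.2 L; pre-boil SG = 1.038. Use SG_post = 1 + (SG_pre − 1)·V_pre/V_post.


pts_pre = (1.038 − 1)·1000 = 38.0000
pts_post = 38.0000·28.2/23.2 = 46.1897
SG_post = 1 + 46.1897/1000

1.0462


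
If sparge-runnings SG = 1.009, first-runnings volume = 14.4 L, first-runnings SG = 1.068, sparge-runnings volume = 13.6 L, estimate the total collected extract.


total = Σ (SG_i − 1)·1000·V_i
first = (1.068 − 1)·1000·14.4 = 979.2000
sparge = (1.009 − 1)·1000·13.6 = 122.4000
total = 979.2000 + 122.4000

1101.6000 gravity·L


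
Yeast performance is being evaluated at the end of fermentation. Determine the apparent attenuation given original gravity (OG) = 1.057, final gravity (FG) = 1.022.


AA = (OG − FG)/(OG − 1) · 100
AA = (1.057 − 1.022)/(1.057 − 1) · 100

61.4035 %


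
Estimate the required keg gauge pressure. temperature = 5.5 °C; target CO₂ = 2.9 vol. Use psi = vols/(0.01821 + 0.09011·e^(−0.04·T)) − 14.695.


psi = 2.9/(0.01821 + 0.09011·e^(−0.04·5.5)) − 14.695

17.3404 psi


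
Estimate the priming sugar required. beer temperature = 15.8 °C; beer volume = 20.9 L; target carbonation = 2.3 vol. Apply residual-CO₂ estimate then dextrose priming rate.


residual = 14.695·(0.01821 + 0.09011·e^(−0.04·T));  sugar = (target − residual)·4.0·V
residual = 14.695·(0.01821 + 0.09011·e^(−0.04·15.8)) = 0.9714
sugar = (2.3 − 0.9714)·4.0·20.9

111.0687 g


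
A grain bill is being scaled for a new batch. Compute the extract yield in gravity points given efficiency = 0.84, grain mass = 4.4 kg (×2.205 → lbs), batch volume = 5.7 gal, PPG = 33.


points = lbs × PPG × eff / vol
lbs = 4.4 × 2.205 = 9.7020
points = 9.7020 × 33 × 0.84 / 5.7

47.1824 points


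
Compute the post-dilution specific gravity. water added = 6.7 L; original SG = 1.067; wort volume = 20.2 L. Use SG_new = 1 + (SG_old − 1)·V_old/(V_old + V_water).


pts = (1.067 − 1)·1000·20.2/(20.2 + 6.7) = 50.3123
SG_new = 1 + 50.3123/1000

1.0503


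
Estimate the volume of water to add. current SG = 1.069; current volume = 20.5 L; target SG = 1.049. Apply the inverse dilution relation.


V_water = V·((SG_curr − 1)/(SG_target − 1) − 1)
V_water = 20.5·((1.069 − 1)/(1.049 − 1) − 1)

8.3673 L


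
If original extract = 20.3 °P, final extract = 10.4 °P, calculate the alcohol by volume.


SG = 259/(259 − P);  ABV = (OG − FG)·131.25
OG = 259/(259 − 20.3) = 1.0850
FG = 259/(259 − 10.4) = 1.0418
ABV = (1.0850 − 1.0418)·131.25

5.6713 % ABV


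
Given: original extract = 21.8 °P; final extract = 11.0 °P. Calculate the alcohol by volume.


SG = 259/(259 − P);  ABV = (OG − FG)·131.25
OG = 259/(259 − 21.8) = 1.0919
FG = 259/(259 − 11.0) = 1.0444
ABV = (1.0919 − 1.0444)·131.25

6.2410 % ABV


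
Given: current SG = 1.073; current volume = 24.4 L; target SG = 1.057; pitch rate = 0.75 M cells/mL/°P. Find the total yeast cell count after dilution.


V_w = V·((SG_c−1)/(SG_t−1)−1);  °P = 259 − 259/SG_t;  cells = rate·(V+V_w)·°P
V_w = 24.4·((1.073−1)/(1.057−1)−1) = 6.8491
V_final = 24.4 + 6.8491 = 31.2491
°P = 259 − 259/1.057 = 13.9669
cells = 0.75·31.2491·13.9669

327.3397 billion cells


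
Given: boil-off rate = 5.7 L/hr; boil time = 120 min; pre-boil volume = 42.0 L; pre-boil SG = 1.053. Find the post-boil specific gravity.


V_post = V_pre − rate·(t/60);  SG_post = 1 + (SG_pre−1)·V_pre/V_post
V_post = 42.0 − 5.7·(120/60) = 30.6000
SG_post = 1 + (1.053 − 1)·42.0/30.6000

1.0727


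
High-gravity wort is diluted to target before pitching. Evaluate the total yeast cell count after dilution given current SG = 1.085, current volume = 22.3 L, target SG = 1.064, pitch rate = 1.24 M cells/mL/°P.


V_w = V·((SG_c−1)/(SG_t−1)−1);  °P = 259 − 259/SG_t;  cells = rate·(V+V_w)·°P
V_w = 22.3·((1.085−1)/(1.064−1)−1) = 7.3172
V_final = 22.3 + 7.3172 = 29.6172
°P = 259 − 259/1.064 = 15.5789
cells = 1.24·29.6172·15.5789

572.1417 billion cells


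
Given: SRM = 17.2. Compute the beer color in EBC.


EBC = SRM · 1.97
EBC = 17.2 · 1.97

33.8840 EBC


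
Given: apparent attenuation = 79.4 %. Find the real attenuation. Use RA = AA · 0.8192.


RA = 79.4 · 0.8192

65.0445 %


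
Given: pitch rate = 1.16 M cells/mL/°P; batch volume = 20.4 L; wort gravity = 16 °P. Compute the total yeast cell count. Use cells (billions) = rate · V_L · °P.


cells = 1.16 · 20.4 · 16

378.6240 billion cells


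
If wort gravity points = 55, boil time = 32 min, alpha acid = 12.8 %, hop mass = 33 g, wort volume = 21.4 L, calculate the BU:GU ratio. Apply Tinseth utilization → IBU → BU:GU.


U = 1.65·0.000125^(GP/1000)·(1−e^(−0.04t))/4.15;  IBU = (α/100)·m·U·1000/V;  BU:GU = IBU/GP
U = 1.65·0.000125^(55/1000)·(1−e^(−0.04·32))/4.15 = 0.1751
IBU = (12.8/100)·33·0.1751·1000/21.4 = 34.5614
BU:GU = 34.5614/55

0.6284


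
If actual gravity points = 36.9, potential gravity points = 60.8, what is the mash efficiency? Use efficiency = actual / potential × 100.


efficiency = 36.9 / 60.8 × 100

60.6908 %


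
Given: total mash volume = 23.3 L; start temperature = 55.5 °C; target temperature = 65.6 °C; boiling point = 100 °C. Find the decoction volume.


V_dec = V_total·(T_target − T_start)/(T_boil − T_start)
V_dec = 23.3·(65.6 − 55.5)/(100 − 55.5)

5.2883 L


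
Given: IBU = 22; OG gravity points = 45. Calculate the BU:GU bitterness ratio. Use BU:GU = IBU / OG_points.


BU:GU = 22 / 45

0.4889


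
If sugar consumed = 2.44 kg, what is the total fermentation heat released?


Q = m_sugar · 590 kJ/kg
Q = 2.44 · 590

1439.6000 kJ


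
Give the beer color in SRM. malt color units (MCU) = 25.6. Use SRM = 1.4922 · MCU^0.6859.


SRM = 1.4922 · 25.6^0.6859

13.7955 SRM


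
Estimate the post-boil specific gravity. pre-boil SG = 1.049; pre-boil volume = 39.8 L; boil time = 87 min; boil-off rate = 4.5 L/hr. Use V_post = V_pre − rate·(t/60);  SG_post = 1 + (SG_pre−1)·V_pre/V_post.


V_post = 39.8 − 4.5·(87/60) = 33.2750
SG_post = 1 + (1.049 − 1)·39.8/33.2750

1.0586


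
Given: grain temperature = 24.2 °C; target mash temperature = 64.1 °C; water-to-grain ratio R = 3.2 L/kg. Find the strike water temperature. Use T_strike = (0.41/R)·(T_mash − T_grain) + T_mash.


T_strike = (0.41/3.2)·(64.1 − 24.2) + 64.1

69.2122 °C


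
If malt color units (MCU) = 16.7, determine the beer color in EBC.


SRM = 1.4922·MCU^0.6859;  EBC = SRM·1.97
SRM = 1.4922·16.7^0.6859 = 10.2917
EBC = 10.2917·1.97

20.2747 EBC


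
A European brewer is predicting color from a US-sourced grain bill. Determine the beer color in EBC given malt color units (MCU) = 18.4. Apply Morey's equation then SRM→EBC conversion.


SRM = 1.4922·MCU^0.6859;  EBC = SRM·1.97
SRM = 1.4922·18.4^0.6859 = 10.9993
EBC = 10.9993·1.97

21.6686 EBC


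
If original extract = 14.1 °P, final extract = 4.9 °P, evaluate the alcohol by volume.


SG = 259/(259 − P);  ABV = (OG − FG)·131.25
OG = 259/(259 − 14.1) = 1.0576
FG = 259/(259 − 4.9) = 1.0193
ABV = (1.0576 − 1.0193)·131.25

5.0257 % ABV


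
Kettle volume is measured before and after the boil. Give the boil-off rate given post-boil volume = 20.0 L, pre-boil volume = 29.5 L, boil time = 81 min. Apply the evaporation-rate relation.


rate = (V_pre − V_post) / (t_min/60)
rate = (29.5 − 20.0) / (81/60)

7.0370 L/hr


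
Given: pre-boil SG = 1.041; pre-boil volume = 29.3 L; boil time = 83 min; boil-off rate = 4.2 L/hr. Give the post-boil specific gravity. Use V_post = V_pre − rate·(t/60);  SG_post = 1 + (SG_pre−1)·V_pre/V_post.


V_post = 29.3 − 4.2·(83/60) = 23.4900
SG_post = 1 + (1.041 − 1)·29.3/23.4900

1.0511


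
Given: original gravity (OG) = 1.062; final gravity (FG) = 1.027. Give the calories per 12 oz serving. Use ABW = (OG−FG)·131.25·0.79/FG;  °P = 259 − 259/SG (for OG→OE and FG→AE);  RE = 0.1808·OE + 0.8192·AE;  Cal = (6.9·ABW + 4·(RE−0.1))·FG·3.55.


ABW = (1.062 − 1.027)·131.25·0.79/1.027 = 3.5337
OE = 259 − 259/1.062 = 15.1205 °P
AE = 259 − 259/1.027 = 6.8092 °P
RE = 0.1808·15.1205 + 0.8192·6.8092 = 8.3118 °P
Cal = (6.9·3.5337 + 4·(8.3118−0.1))·1.027·3.55

208.6506 kcal


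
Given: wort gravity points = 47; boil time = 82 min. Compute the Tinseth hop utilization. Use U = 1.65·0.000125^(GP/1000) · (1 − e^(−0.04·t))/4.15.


bigness = 1.65·0.000125^(47/1000) = 1.0815
boil_factor = (1 − e^(−0.04·82))/4.15 = 0.2319
U = 1.0815 · 0.2319

0.2508


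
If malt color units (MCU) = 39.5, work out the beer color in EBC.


SRM = 1.4922·MCU^0.6859;  EBC = SRM·1.97
SRM = 1.4922·39.5^0.6859 = 18.5752
EBC = 18.5752·1.97

36.5931 EBC


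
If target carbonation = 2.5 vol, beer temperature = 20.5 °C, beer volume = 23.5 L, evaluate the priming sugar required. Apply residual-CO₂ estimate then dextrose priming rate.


residual = 14.695·(0.01821 + 0.09011·e^(−0.04·T));  sugar = (target − residual)·4.0·V
residual = 14.695·(0.01821 + 0.09011·e^(−0.04·20.5)) = 0.8508
sugar = (2.5 − 0.8508)·4.0·23.5

155.0247 g


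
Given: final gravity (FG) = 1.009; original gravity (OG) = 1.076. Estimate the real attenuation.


AA = (OG−FG)/(OG−1)·100;  RA = AA·0.8192
AA = (1.076 − 1.009)/(1.076 − 1)·100 = 88.1579
RA = 88.1579·0.8192

72.2189 %


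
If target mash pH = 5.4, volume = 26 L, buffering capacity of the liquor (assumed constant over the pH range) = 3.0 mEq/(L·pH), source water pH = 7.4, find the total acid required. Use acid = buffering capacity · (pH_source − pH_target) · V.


acid = 3.0 · (7.4 − 5.4) · 26

156.0000 mEq


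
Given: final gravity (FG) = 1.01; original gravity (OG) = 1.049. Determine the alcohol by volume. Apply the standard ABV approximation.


ABV = (OG − FG) · 131.25
ABV = (1.049 − 1.01) · 131.25

5.1187 % ABV


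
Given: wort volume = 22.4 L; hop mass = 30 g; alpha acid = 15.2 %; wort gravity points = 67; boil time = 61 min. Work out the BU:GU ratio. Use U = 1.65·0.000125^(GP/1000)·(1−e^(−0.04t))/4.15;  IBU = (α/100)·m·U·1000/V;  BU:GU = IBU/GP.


U = 1.65·0.000125^(67/1000)·(1−e^(−0.04·61))/4.15 = 0.1988
IBU = (15.2/100)·30·0.1988·1000/22.4 = 40.4613
BU:GU = 40.4613/67

0.6039


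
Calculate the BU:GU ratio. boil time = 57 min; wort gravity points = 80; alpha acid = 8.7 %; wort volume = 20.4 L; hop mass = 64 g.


U = 1.65·0.000125^(GP/1000)·(1−e^(−0.04t))/4.15;  IBU = (α/100)·m·U·1000/V;  BU:GU = IBU/GP
U = 1.65·0.000125^(80/1000)·(1−e^(−0.04·57))/4.15 = 0.1739
IBU = (8.7/100)·64·0.1739·1000/20.4 = 47.4675
BU:GU = 47.4675/80

0.5933


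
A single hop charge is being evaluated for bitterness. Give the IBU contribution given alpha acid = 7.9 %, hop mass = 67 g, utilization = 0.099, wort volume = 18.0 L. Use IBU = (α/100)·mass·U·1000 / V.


IBU = (7.9/100)·67·0.099·1000 / 18.0

29.1115 IBU


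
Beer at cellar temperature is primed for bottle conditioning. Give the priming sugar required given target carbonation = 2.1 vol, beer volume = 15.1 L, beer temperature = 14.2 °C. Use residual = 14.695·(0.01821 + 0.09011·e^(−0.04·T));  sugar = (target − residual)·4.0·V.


residual = 14.695·(0.01821 + 0.09011·e^(−0.04·14.2)) = 1.0179
sugar = (2.1 − 1.0179)·4.0·15.1

65.3561 g


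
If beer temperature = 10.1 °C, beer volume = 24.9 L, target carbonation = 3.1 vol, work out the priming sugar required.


residual = 14.695·(0.01821 + 0.09011·e^(−0.04·T));  sugar = (target − residual)·4.0·V
residual = 14.695·(0.01821 + 0.09011·e^(−0.04·10.1)) = 1.1517
sugar = (3.1 − 1.1517)·4.0·24.9

194.0539 g


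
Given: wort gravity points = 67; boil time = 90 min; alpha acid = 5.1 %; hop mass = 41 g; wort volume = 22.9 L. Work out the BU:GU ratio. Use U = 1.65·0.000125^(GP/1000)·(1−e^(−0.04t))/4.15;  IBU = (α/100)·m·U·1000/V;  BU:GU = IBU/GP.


U = 1.65·0.000125^(67/1000)·(1−e^(−0.04·90))/4.15 = 0.2118
IBU = (5.1/100)·41·0.2118·1000/22.9 = 19.3382
BU:GU = 19.3382/67

0.2886


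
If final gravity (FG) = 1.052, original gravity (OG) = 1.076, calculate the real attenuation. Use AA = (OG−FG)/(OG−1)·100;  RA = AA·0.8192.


AA = (1.076 − 1.052)/(1.076 − 1)·100 = 31.5789
RA = 31.5789·0.8192

25.8695 %


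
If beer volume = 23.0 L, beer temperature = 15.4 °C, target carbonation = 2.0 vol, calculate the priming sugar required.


residual = 14.695·(0.01821 + 0.09011·e^(−0.04·T));  sugar = (target − residual)·4.0·V
residual = 14.695·(0.01821 + 0.09011·e^(−0.04·15.4)) = 0.9828
sugar = (2.0 − 0.9828)·4.0·23.0

93.5843 g


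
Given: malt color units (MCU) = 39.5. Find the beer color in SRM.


SRM = 1.4922 · MCU^0.6859
SRM = 1.4922 · 39.5^0.6859

18.5752 SRM


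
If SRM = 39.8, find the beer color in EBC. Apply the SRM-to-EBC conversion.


EBC = SRM · 1.97
EBC = 39.8 · 1.97

78.4060 EBC


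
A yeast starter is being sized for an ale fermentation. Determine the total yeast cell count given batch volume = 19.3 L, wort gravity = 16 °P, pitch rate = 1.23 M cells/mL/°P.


cells (billions) = rate · V_L · °P
cells = 1.23 · 19.3 · 16

379.8240 billion cells


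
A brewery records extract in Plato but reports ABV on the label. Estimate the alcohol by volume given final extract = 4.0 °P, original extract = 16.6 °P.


SG = 259/(259 − P);  ABV = (OG − FG)·131.25
OG = 259/(259 − 16.6) = 1.0685
FG = 259/(259 − 4.0) = 1.0157
ABV = (1.0685 − 1.0157)·131.25

6.9294 % ABV


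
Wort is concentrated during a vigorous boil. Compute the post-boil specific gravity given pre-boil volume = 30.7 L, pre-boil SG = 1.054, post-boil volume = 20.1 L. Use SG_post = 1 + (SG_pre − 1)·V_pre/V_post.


pts_pre = (1.054 − 1)·1000 = 54.0000
pts_post = 54.0000·30.7/20.1 = 82.4776
SG_post = 1 + 82.4776/1000

1.0825


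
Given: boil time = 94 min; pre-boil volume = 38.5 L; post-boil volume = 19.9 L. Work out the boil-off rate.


rate = (V_pre − V_post) / (t_min/60)
rate = (38.5 − 19.9) / (94/60)

11.8723 L/hr


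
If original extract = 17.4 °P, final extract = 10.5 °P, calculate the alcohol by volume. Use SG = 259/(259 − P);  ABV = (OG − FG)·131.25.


OG = 259/(259 − 17.4) = 1.0720
FG = 259/(259 − 10.5) = 1.0423
ABV = (1.0720 − 1.0423)·131.25

3.9068 % ABV


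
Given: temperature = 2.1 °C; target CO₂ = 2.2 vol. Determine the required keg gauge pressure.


psi = vols/(0.01821 + 0.09011·e^(−0.04·T)) − 14.695
psi = 2.2/(0.01821 + 0.09011·e^(−0.04·2.1)) − 14.695

7.0743 psi


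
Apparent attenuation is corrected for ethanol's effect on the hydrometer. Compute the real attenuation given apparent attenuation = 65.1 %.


RA = AA · 0.8192
RA = 65.1 · 0.8192

53.3299 %


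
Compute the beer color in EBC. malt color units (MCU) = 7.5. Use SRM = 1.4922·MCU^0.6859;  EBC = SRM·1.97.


SRM = 1.4922·7.5^0.6859 = 5.9434
EBC = 5.9434·1.97

11.7084 EBC


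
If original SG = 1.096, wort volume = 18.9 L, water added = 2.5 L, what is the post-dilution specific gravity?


SG_new = 1 + (SG_old − 1)·V_old/(V_old + V_water)
pts = (1.096 − 1)·1000·18.9/(18.9 + 2.5) = 84.7850
SG_new = 1 + 84.7850/1000

1.0848


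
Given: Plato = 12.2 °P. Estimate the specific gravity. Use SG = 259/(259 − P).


SG = 259/(259 − 12.2)

1.0494


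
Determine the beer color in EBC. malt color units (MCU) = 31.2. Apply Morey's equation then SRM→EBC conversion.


SRM = 1.4922·MCU^0.6859;  EBC = SRM·1.97
SRM = 1.4922·31.2^0.6859 = 15.8004
EBC = 15.8004·1.97

31.1268 EBC


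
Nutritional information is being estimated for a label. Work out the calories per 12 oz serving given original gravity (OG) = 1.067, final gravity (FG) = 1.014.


ABW = (OG−FG)·131.25·0.79/FG;  °P = 259 − 259/SG (for OG→OE and FG→AE);  RE = 0.1808·OE + 0.8192·AE;  Cal = (6.9·ABW + 4·(RE−0.1))·FG·3.55
ABW = (1.067 − 1.014)·131.25·0.79/1.014 = 5.4196
OE = 259 − 259/1.067 = 16.2634 °P
AE = 259 − 259/1.014 = 3.5759 °P
RE = 0.1808·16.2634 + 0.8192·3.5759 = 5.8698 °P
Cal = (6.9·5.4196 + 4·(5.8698−0.1))·1.014·3.55

217.6893 kcal


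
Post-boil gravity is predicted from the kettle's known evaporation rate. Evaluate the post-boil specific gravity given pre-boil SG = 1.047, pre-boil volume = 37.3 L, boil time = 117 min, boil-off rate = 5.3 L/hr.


V_post = V_pre − rate·(t/60);  SG_post = 1 + (SG_pre−1)·V_pre/V_post
V_post = 37.3 − 5.3·(117/60) = 26.9650
SG_post = 1 + (1.047 − 1)·37.3/26.9650

1.0650


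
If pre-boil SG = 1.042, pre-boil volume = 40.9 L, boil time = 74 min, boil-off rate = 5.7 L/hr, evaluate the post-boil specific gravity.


V_post = V_pre − rate·(t/60);  SG_post = 1 + (SG_pre−1)·V_pre/V_post
V_post = 40.9 − 5.7·(74/60) = 33.8700
SG_post = 1 + (1.042 − 1)·40.9/33.8700

1.0507


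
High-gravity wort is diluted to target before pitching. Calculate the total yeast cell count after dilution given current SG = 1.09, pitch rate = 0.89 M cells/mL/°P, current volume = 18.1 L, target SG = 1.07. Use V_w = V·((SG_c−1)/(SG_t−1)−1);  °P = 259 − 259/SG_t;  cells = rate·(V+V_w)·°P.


V_w = 18.1·((1.09−1)/(1.07−1)−1) = 5.1714
V_final = 18.1 + 5.1714 = 23.2714
°P = 259 − 259/1.07 = 16.9439
cells = 0.89·23.2714·16.9439

350.9353 billion cells


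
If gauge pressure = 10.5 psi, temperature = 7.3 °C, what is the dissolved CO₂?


vols = (P + 14.695)·(0.01821 + 0.09011·e^(−0.04·T))
vols = (10.5 + 14.695)·(0.01821 + 0.09011·e^(−0.04·7.3))

2.1542 volumes


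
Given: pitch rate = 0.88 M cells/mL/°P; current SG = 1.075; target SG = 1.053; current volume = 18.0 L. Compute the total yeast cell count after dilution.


V_w = V·((SG_c−1)/(SG_t−1)−1);  °P = 259 − 259/SG_t;  cells = rate·(V+V_w)·°P
V_w = 18.0·((1.075−1)/(1.053−1)−1) = 7.4717
V_final = 18.0 + 7.4717 = 25.4717
°P = 259 − 259/1.053 = 13.0361
cells = 0.88·25.4717·13.0361

292.2051 billion cells


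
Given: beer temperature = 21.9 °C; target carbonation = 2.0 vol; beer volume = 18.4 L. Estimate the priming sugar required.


residual = 14.695·(0.01821 + 0.09011·e^(−0.04·T));  sugar = (target − residual)·4.0·V
residual = 14.695·(0.01821 + 0.09011·e^(−0.04·21.9)) = 0.8190
sugar = (2.0 − 0.8190)·4.0·18.4

86.9187 g


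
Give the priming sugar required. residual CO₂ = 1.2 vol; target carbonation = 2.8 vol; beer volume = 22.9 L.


sugar = (target − residual)·4.0·V
sugar = (2.8 − 1.2)·4.0·22.9

146.5600 g


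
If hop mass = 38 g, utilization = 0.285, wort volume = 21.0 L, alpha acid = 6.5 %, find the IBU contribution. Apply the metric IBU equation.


IBU = (α/100)·mass·U·1000 / V
IBU = (6.5/100)·38·0.285·1000 / 21.0

33.5214 IBU


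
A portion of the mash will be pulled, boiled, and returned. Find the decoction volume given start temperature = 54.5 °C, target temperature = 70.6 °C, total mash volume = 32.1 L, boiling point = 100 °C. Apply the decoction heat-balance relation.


V_dec = V_total·(T_target − T_start)/(T_boil − T_start)
V_dec = 32.1·(70.6 − 54.5)/(100 − 54.5)

11.3585 L


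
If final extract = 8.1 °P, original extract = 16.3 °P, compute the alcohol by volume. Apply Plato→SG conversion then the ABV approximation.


SG = 259/(259 − P);  ABV = (OG − FG)·131.25
OG = 259/(259 − 16.3) = 1.0672
FG = 259/(259 − 8.1) = 1.0323
ABV = (1.0672 − 1.0323)·131.25

4.5776 % ABV


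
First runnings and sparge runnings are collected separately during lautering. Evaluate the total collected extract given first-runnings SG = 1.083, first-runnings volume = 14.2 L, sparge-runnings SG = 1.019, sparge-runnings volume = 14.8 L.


total = Σ (SG_i − 1)·1000·V_i
first = (1.083 − 1)·1000·14.2 = 1178.6000
sparge = (1.019 − 1)·1000·14.8 = 281.2000
total = 1178.6000 + 281.2000

1459.8000 gravity·L


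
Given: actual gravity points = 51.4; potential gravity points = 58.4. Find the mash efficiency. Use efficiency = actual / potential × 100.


efficiency = 51.4 / 58.4 × 100

88.0137 %


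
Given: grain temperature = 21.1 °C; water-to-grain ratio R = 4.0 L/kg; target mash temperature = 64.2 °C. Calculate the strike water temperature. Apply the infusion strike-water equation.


T_strike = (0.41/R)·(T_mash − T_grain) + T_mash
T_strike = (0.41/4.0)·(64.2 − 21.1) + 64.2

68.6178 °C


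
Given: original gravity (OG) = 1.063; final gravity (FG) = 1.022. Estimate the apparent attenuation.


AA = (OG − FG)/(OG − 1) · 100
AA = (1.063 − 1.022)/(1.063 − 1) · 100

65.0794 %


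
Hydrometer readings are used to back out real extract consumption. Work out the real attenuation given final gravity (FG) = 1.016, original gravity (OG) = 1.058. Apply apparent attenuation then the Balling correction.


AA = (OG−FG)/(OG−1)·100;  RA = AA·0.8192
AA = (1.058 − 1.016)/(1.058 − 1)·100 = 72.4138
RA = 72.4138·0.8192

59.3214 %


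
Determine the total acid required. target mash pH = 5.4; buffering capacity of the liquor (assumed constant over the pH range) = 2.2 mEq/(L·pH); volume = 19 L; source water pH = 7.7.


acid = buffering capacity · (pH_source − pH_target) · V
acid = 2.2 · (7.7 − 5.4) · 19

96.1400 mEq


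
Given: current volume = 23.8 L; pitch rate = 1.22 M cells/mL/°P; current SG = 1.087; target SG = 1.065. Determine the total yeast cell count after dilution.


V_w = V·((SG_c−1)/(SG_t−1)−1);  °P = 259 − 259/SG_t;  cells = rate·(V+V_w)·°P
V_w = 23.8·((1.087−1)/(1.065−1)−1) = 8.0554
V_final = 23.8 + 8.0554 = 31.8554
°P = 259 − 259/1.065 = 15.8075
cells = 1.22·31.8554·15.8075

614.3363 billion cells


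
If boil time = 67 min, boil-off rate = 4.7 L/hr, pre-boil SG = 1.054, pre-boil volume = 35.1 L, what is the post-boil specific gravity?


V_post = V_pre − rate·(t/60);  SG_post = 1 + (SG_pre−1)·V_pre/V_post
V_post = 35.1 − 4.7·(67/60) = 29.8517
SG_post = 1 + (1.054 − 1)·35.1/29.8517

1.0635


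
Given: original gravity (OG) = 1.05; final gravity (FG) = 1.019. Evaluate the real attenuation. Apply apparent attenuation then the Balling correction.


AA = (OG−FG)/(OG−1)·100;  RA = AA·0.8192
AA = (1.05 − 1.019)/(1.05 − 1)·100 = 62.0000
RA = 62.0000·0.8192

50.7904 %


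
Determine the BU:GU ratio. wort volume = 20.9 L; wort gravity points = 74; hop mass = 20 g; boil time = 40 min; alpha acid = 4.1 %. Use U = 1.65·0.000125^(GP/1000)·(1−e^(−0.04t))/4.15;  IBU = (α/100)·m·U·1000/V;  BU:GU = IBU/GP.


U = 1.65·0.000125^(74/1000)·(1−e^(−0.04·40))/4.15 = 0.1632
IBU = (4.1/100)·20·0.1632·1000/20.9 = 6.4023
BU:GU = 6.4023/74

0.0865


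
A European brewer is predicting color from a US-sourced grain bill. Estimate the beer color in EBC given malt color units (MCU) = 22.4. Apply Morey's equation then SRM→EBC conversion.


SRM = 1.4922·MCU^0.6859;  EBC = SRM·1.97
SRM = 1.4922·22.4^0.6859 = 12.5882
EBC = 12.5882·1.97

24.7987 EBC


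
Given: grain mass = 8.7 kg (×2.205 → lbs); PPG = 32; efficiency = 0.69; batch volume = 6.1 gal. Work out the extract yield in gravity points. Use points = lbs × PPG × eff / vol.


lbs = 8.7 × 2.205 = 19.1835
points = 19.1835 × 32 × 0.69 / 6.1

69.4380 points


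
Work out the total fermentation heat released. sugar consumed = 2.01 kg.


Q = m_sugar · 590 kJ/kg
Q = 2.01 · 590

1185.9000 kJ


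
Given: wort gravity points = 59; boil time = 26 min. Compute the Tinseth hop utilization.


U = 1.65·0.000125^(GP/1000) · (1 − e^(−0.04·t))/4.15
bigness = 1.65·0.000125^(59/1000) = 0.9710
boil_factor = (1 − e^(−0.04·26))/4.15 = 0.1558
U = 0.9710 · 0.1558

0.1513


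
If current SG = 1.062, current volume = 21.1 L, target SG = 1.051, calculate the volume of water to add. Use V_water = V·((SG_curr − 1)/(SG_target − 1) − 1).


V_water = 21.1·((1.062 − 1)/(1.051 − 1) − 1)

4.5510 L


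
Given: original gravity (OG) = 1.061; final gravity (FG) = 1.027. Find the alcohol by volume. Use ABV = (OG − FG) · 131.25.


ABV = (1.061 − 1.027) · 131.25

4.4625 % ABV


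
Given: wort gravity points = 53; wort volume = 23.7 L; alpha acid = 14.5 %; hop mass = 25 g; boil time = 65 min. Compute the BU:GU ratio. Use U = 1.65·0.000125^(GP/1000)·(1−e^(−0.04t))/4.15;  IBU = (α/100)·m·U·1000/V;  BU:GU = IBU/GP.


U = 1.65·0.000125^(53/1000)·(1−e^(−0.04·65))/4.15 = 0.2286
IBU = (14.5/100)·25·0.2286·1000/23.7 = 34.9635
BU:GU = 34.9635/53

0.6597


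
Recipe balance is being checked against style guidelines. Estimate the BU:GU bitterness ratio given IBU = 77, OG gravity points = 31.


BU:GU = IBU / OG_points
BU:GU = 77 / 31

2.4839


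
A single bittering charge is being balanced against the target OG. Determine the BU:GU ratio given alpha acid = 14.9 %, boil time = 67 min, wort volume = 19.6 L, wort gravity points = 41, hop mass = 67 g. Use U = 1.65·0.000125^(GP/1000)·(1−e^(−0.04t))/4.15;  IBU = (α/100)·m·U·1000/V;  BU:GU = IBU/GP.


U = 1.65·0.000125^(41/1000)·(1−e^(−0.04·67))/4.15 = 0.2562
IBU = (14.9/100)·67·0.2562·1000/19.6 = 130.4871
BU:GU = 130.4871/41

3.1826


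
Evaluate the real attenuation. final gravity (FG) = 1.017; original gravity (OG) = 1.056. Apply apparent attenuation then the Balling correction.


AA = (OG−FG)/(OG−1)·100;  RA = AA·0.8192
AA = (1.056 − 1.017)/(1.056 − 1)·100 = 69.6429
RA = 69.6429·0.8192

57.0514 %


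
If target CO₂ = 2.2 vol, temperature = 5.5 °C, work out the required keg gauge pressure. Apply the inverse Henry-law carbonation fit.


psi = vols/(0.01821 + 0.09011·e^(−0.04·T)) − 14.695
psi = 2.2/(0.01821 + 0.09011·e^(−0.04·5.5)) − 14.695

9.6077 psi


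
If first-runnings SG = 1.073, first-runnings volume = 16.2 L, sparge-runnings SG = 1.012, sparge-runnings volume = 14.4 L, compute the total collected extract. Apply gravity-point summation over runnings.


total = Σ (SG_i − 1)·1000·V_i
first = (1.073 − 1)·1000·16.2 = 1182.6000
sparge = (1.012 − 1)·1000·14.4 = 172.8000
total = 1182.6000 + 172.8000

1355.4000 gravity·L


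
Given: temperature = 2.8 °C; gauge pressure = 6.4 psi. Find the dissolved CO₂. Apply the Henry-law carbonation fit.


vols = (P + 14.695)·(0.01821 + 0.09011·e^(−0.04·T))
vols = (6.4 + 14.695)·(0.01821 + 0.09011·e^(−0.04·2.8))

2.0836 volumes


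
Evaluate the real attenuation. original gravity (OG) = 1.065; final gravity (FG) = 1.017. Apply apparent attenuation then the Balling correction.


AA = (OG−FG)/(OG−1)·100;  RA = AA·0.8192
AA = (1.065 − 1.017)/(1.065 − 1)·100 = 73.8462
RA = 73.8462·0.8192

60.4948 %


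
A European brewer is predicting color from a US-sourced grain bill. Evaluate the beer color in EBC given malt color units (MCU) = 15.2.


SRM = 1.4922·MCU^0.6859;  EBC = SRM·1.97
SRM = 1.4922·15.2^0.6859 = 9.6484
EBC = 9.6484·1.97

19.0073 EBC


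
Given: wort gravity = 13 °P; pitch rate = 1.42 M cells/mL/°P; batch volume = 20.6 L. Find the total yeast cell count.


cells (billions) = rate · V_L · °P
cells = 1.42 · 20.6 · 13

380.2760 billion cells


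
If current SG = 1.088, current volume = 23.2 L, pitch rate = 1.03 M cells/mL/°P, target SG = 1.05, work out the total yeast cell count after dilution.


V_w = V·((SG_c−1)/(SG_t−1)−1);  °P = 259 − 259/SG_t;  cells = rate·(V+V_w)·°P
V_w = 23.2·((1.088−1)/(1.05−1)−1) = 17.6320
V_final = 23.2 + 17.6320 = 40.8320
°P = 259 − 259/1.05 = 12.3333
cells = 1.03·40.8320·12.3333

518.7025 billion cells


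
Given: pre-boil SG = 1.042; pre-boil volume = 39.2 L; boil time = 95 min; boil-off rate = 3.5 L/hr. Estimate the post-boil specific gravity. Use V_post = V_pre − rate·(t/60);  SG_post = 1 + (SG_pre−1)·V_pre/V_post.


V_post = 39.2 − 3.5·(95/60) = 33.6583
SG_post = 1 + (1.042 − 1)·39.2/33.6583

1.0489


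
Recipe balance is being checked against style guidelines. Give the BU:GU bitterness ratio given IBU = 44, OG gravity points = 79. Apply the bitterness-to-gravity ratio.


BU:GU = IBU / OG_points
BU:GU = 44 / 79

0.5570


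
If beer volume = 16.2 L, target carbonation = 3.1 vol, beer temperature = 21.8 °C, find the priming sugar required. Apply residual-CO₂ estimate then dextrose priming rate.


residual = 14.695·(0.01821 + 0.09011·e^(−0.04·T));  sugar = (target − residual)·4.0·V
residual = 14.695·(0.01821 + 0.09011·e^(−0.04·21.8)) = 0.8212
sugar = (3.1 − 0.8212)·4.0·16.2

147.6631 g


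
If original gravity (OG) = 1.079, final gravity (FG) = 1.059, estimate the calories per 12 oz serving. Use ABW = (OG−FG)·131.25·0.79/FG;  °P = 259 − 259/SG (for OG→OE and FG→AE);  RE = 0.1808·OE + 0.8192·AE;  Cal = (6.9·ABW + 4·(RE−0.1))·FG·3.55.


ABW = (1.079 − 1.059)·131.25·0.79/1.059 = 1.9582
OE = 259 − 259/1.079 = 18.9629 °P
AE = 259 − 259/1.059 = 14.4297 °P
RE = 0.1808·18.9629 + 0.8192·14.4297 = 15.2493 °P
Cal = (6.9·1.9582 + 4·(15.2493−0.1))·1.059·3.55

278.6082 kcal


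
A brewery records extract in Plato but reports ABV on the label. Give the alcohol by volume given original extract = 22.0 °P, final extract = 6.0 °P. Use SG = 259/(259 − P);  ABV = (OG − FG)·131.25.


OG = 259/(259 − 22.0) = 1.0928
FG = 259/(259 − 6.0) = 1.0237
ABV = (1.0928 − 1.0237)·131.25

9.0709 % ABV


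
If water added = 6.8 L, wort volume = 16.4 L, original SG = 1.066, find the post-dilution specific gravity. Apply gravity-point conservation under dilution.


SG_new = 1 + (SG_old − 1)·V_old/(V_old + V_water)
pts = (1.066 − 1)·1000·16.4/(16.4 + 6.8) = 46.6552
SG_new = 1 + 46.6552/1000

1.0467


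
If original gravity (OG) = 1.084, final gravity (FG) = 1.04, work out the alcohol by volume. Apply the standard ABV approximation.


ABV = (OG − FG) · 131.25
ABV = (1.084 − 1.04) · 131.25

5.7750 % ABV


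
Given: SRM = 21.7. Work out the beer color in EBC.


EBC = SRM · 1.97
EBC = 21.7 · 1.97

42.7490 EBC


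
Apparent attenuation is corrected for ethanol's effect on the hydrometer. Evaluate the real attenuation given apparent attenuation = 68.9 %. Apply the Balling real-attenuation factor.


RA = AA · 0.8192
RA = 68.9 · 0.8192

56.4429 %


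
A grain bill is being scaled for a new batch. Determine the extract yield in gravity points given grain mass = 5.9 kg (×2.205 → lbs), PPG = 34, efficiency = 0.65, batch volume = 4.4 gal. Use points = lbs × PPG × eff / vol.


lbs = 5.9 × 2.205 = 13.0095
points = 13.0095 × 34 × 0.65 / 4.4

65.3432 points


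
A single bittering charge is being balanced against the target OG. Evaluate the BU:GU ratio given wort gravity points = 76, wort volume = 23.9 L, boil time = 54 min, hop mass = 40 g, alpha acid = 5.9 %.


U = 1.65·0.000125^(GP/1000)·(1−e^(−0.04t))/4.15;  IBU = (α/100)·m·U·1000/V;  BU:GU = IBU/GP
U = 1.65·0.000125^(76/1000)·(1−e^(−0.04·54))/4.15 = 0.1777
IBU = (5.9/100)·40·0.1777·1000/23.9 = 17.5428
BU:GU = 17.5428/76

0.2308


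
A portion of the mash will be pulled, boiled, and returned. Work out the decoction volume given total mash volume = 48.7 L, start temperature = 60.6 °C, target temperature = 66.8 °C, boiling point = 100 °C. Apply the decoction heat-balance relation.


V_dec = V_total·(T_target − T_start)/(T_boil − T_start)
V_dec = 48.7·(66.8 − 60.6)/(100 − 60.6)

7.6635 L


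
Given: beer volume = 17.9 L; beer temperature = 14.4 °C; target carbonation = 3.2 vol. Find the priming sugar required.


residual = 14.695·(0.01821 + 0.09011·e^(−0.04·T));  sugar = (target − residual)·4.0·V
residual = 14.695·(0.01821 + 0.09011·e^(−0.04·14.4)) = 1.0120
sugar = (3.2 − 1.0120)·4.0·17.9

156.6632 g
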